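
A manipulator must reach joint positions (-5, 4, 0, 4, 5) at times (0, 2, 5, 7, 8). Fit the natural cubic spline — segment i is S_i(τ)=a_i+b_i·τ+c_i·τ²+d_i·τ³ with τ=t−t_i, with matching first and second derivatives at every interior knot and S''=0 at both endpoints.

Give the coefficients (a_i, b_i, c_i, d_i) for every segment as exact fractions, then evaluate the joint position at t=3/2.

  seg 0: a=-5 b=9187/1518 c=0 d=-589/1518
  seg 1: a=4 b=2119/1518 c=-589/253 d=2153/4554
  seg 2: a=0 b=146/759 c=975/506 d=-1553/3036
  seg 3: a=4 b=1337/759 c=-289/253 d=289/759
S(3/2) = 11207/4048

Δ: Δ0=9/2, Δ1=-4/3, Δ2=2, Δ3=1
row 1: diag=10, rhs=-35; c'=3/10, d'=-7/2
row 2: denom=10−3·3/10=91/10; d'=(20−3·-7/2)/(91/10)=305/91
row 3: denom=6−2·20/91=506/91; d'=(-6−2·305/91)/(506/91)=-578/253
back: M3=-578/253
back: M2=305/91−20/91·-578/253=975/253
back: M1=-7/2−3/10·975/253=-1178/253
M: M0=0, M1=-1178/253, M2=975/253, M3=-578/253, M4=0
seg 0: a=-5, c=M0/2=0, d=(M1−M0)/(6·2)=-589/1518, b=Δ0−h0·(2M0+M1)/6=9187/1518
seg 1: a=4, c=M1/2=-589/253, d=(M2−M1)/(6·3)=2153/4554, b=Δ1−h1·(2M1+M2)/6=2119/1518
seg 2: a=0, c=M2/2=975/506, d=(M3−M2)/(6·2)=-1553/3036, b=Δ2−h2·(2M2+M3)/6=146/759
seg 3: a=4, c=M3/2=-289/253, d=(M4−M3)/(6·1)=289/759, b=Δ3−h3·(2M3+M4)/6=1337/759
t_q=3/2 → seg 0, τ=3/2; S=-5+9187/1518·τ+0·τ²+-589/1518·τ³=11207/4048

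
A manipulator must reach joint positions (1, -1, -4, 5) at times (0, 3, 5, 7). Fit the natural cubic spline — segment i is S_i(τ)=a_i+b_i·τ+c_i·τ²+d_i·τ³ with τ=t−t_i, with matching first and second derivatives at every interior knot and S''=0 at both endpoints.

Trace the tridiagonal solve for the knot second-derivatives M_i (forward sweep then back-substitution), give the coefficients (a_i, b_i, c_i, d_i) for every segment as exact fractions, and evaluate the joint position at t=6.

Δ: Δ0=-2/3, Δ1=-3/2, Δ2=9/2
row 1: diag=10, rhs=-5; c'=1/5, d'=-1/2
row 2: denom=8−2·1/5=38/5; d'=(36−2·-1/2)/(38/5)=185/38
back: M2=185/38
back: M1=-1/2−1/5·185/38=-28/19
M: M0=0, M1=-28/19, M2=185/38, M3=0
seg 0: a=1, c=M0/2=0, d=(M1−M0)/(6·3)=-14/171, b=Δ0−h0·(2M0+M1)/6=4/57
seg 1: a=-1, c=M1/2=-14/19, d=(M2−M1)/(6·2)=241/456, b=Δ1−h1·(2M1+M2)/6=-122/57
seg 2: a=-4, c=M2/2=185/76, d=(M3−M2)/(6·2)=-185/456, b=Δ2−h2·(2M2+M3)/6=143/114
t_q=6 → seg 2, τ=1; S=-4+143/114·τ+185/76·τ²+-185/456·τ³=-109/152

  seg 0: a=1 b=4/57 c=0 d=-14/171
  seg 1: a=-1 b=-122/57 c=-14/19 d=241/456
  seg 2: a=-4 b=143/114 c=185/76 d=-185/456
S(6) = -109/152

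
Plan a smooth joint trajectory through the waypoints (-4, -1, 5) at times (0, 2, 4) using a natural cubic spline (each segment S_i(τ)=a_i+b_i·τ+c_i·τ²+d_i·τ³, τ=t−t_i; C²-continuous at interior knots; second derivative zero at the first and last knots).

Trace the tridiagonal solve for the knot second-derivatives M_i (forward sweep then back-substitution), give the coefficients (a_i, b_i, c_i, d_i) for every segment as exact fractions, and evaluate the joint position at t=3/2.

  seg 0: a=-4 b=9/8 c=0 d=3/32
  seg 1: a=-1 b=9/4 c=9/16 d=-3/32
S(3/2) = -511/256

Δ: Δ0=3/2, Δ1=3
row 1: diag=8, rhs=9; c'=1/4, d'=9/8
back: M1=9/8
M: M0=0, M1=9/8, M2=0
seg 0: a=-4, c=M0/2=0, d=(M1−M0)/(6·2)=3/32, b=Δ0−h0·(2M0+M1)/6=9/8
seg 1: a=-1, c=M1/2=9/16, d=(M2−M1)/(6·2)=-3/32, b=Δ1−h1·(2M1+M2)/6=9/4
t_q=3/2 → seg 0, τ=3/2; S=-4+9/8·τ+0·τ²+3/32·τ³=-511/256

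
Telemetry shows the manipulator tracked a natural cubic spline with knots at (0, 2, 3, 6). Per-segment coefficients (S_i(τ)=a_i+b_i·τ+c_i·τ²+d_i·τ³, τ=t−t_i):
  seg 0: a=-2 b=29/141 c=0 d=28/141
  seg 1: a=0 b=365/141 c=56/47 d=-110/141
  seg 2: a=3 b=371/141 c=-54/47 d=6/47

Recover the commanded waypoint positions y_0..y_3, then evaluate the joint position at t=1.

y_0 = S_0(0) = a_0 = -2
y_1 = S_1(0) = a_1 = 0
y_2 = S_2(0) = a_2 = 3
y_3 = S_2(3) = 4
t_q=1 is in segment 0 (τ=1); S_0(τ)=-75/47

y_0=-2 y_1=0 y_2=3 y_3=4
S(1) = -75/47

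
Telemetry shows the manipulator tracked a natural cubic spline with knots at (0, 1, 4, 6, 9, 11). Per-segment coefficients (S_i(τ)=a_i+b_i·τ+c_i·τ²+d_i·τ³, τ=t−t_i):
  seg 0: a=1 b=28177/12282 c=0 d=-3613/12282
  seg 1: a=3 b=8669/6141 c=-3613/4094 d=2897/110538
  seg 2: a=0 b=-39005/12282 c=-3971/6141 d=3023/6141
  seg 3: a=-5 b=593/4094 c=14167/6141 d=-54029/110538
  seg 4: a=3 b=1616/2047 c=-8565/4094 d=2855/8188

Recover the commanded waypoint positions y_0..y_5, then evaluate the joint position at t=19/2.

y_0=1 y_1=3 y_2=0 y_3=-5 y_4=3 y_5=-1
S(19/2) = 190963/65504

y_0 = S_0(0) = a_0 = 1
y_1 = S_1(0) = a_1 = 3
y_2 = S_2(0) = a_2 = 0
y_3 = S_3(0) = a_3 = -5
y_4 = S_4(0) = a_4 = 3
y_5 = S_4(2) = -1
t_q=19/2 is in segment 4 (τ=1/2); S_4(τ)=190963/65504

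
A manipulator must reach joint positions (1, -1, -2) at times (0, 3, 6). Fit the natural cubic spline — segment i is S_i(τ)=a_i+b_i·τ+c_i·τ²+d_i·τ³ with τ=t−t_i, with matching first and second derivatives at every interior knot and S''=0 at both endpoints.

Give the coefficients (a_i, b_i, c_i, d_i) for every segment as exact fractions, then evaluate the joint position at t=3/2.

Δ: Δ0=-2/3, Δ1=-1/3
row 1: diag=12, rhs=2; c'=1/4, d'=1/6
back: M1=1/6
M: M0=0, M1=1/6, M2=0
seg 0: a=1, c=M0/2=0, d=(M1−M0)/(6·3)=1/108, b=Δ0−h0·(2M0+M1)/6=-3/4
seg 1: a=-1, c=M1/2=1/12, d=(M2−M1)/(6·3)=-1/108, b=Δ1−h1·(2M1+M2)/6=-1/2
t_q=3/2 → seg 0, τ=3/2; S=1+-3/4·τ+0·τ²+1/108·τ³=-3/32

  seg 0: a=1 b=-3/4 c=0 d=1/108
  seg 1: a=-1 b=-1/2 c=1/12 d=-1/108
S(3/2) = -3/32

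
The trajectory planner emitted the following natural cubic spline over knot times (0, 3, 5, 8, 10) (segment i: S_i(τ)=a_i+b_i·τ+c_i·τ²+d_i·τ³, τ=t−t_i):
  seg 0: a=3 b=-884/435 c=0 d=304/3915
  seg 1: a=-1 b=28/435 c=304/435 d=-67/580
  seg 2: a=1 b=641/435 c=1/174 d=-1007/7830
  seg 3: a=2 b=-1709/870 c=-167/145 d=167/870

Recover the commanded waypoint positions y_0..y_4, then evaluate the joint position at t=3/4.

y_0=3 y_1=-1 y_2=1 y_3=2 y_4=-5
S(3/4) = 175/116

y_0 = S_0(0) = a_0 = 3
y_1 = S_1(0) = a_1 = -1
y_2 = S_2(0) = a_2 = 1
y_3 = S_3(0) = a_3 = 2
y_4 = S_3(2) = -5
t_q=3/4 is in segment 0 (τ=3/4); S_0(τ)=175/116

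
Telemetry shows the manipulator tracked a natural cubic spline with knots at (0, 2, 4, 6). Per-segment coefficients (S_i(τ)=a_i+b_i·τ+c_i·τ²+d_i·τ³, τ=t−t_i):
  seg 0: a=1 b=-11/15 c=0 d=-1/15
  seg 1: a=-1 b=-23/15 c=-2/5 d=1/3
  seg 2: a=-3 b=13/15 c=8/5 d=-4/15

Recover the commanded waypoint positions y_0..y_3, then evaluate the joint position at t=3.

y_0 = S_0(0) = a_0 = 1
y_1 = S_1(0) = a_1 = -1
y_2 = S_2(0) = a_2 = -3
y_3 = S_2(2) = 3
t_q=3 is in segment 1 (τ=1); S_1(τ)=-13/5

y_0=1 y_1=-1 y_2=-3 y_3=3
S(3) = -13/5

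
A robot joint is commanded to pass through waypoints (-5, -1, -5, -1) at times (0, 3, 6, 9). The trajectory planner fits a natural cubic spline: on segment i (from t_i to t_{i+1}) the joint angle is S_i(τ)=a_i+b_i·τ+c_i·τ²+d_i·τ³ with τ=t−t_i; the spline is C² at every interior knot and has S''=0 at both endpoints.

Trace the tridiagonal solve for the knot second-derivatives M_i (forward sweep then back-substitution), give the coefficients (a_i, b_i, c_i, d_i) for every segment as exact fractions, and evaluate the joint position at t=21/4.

  seg 0: a=-5 b=20/9 c=0 d=-8/81
  seg 1: a=-1 b=-4/9 c=-8/9 d=16/81
  seg 2: a=-5 b=-4/9 c=8/9 d=-8/81
S(21/4) = -17/4

Δ: Δ0=4/3, Δ1=-4/3, Δ2=4/3
row 1: diag=12, rhs=-16; c'=1/4, d'=-4/3
row 2: denom=12−3·1/4=45/4; d'=(16−3·-4/3)/(45/4)=16/9
back: M2=16/9
back: M1=-4/3−1/4·16/9=-16/9
M: M0=0, M1=-16/9, M2=16/9, M3=0
seg 0: a=-5, c=M0/2=0, d=(M1−M0)/(6·3)=-8/81, b=Δ0−h0·(2M0+M1)/6=20/9
seg 1: a=-1, c=M1/2=-8/9, d=(M2−M1)/(6·3)=16/81, b=Δ1−h1·(2M1+M2)/6=-4/9
seg 2: a=-5, c=M2/2=8/9, d=(M3−M2)/(6·3)=-8/81, b=Δ2−h2·(2M2+M3)/6=-4/9
t_q=21/4 → seg 1, τ=9/4; S=-1+-4/9·τ+-8/9·τ²+16/81·τ³=-17/4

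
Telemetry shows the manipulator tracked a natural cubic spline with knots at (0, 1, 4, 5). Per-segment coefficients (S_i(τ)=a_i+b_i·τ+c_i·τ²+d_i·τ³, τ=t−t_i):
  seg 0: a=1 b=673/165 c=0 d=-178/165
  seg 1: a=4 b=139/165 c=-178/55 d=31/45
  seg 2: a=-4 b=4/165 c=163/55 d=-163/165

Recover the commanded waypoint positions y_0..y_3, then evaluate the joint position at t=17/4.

y_0=1 y_1=4 y_2=-4 y_3=-2
S(17/4) = -13461/3520

y_0 = S_0(0) = a_0 = 1
y_1 = S_1(0) = a_1 = 4
y_2 = S_2(0) = a_2 = -4
y_3 = S_2(1) = -2
t_q=17/4 is in segment 2 (τ=1/4); S_2(τ)=-13461/3520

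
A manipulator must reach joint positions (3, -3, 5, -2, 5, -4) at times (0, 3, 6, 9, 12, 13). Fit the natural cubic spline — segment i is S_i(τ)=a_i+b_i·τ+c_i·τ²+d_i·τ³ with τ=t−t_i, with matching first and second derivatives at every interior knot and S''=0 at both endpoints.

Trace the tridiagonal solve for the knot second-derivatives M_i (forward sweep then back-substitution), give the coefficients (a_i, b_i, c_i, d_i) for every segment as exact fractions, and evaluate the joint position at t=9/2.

  seg 0: a=3 b=-4579/1209 c=0 d=2161/10881
  seg 1: a=-3 b=1904/1209 c=2161/1209 d=-1721/3627
  seg 2: a=5 b=-619/1209 c=-3002/1209 d=252/403
  seg 3: a=-2 b=137/93 c=3802/1209 d=-10366/10881
  seg 4: a=5 b=-6505/1209 c=-2188/403 d=2188/1209
S(9/2) = 5747/3224

Δ: Δ0=-2, Δ1=8/3, Δ2=-7/3, Δ3=7/3, Δ4=-9
row 1: diag=12, rhs=28; c'=1/4, d'=7/3
row 2: denom=12−3·1/4=45/4; d'=(-30−3·7/3)/(45/4)=-148/45
row 3: denom=12−3·4/15=56/5; d'=(28−3·-148/45)/(56/5)=71/21
row 4: denom=8−3·15/56=403/56; d'=(-68−3·71/21)/(403/56)=-4376/403
back: M4=-4376/403
back: M3=71/21−15/56·-4376/403=7604/1209
back: M2=-148/45−4/15·7604/1209=-6004/1209
back: M1=7/3−1/4·-6004/1209=4322/1209
M: M0=0, M1=4322/1209, M2=-6004/1209, M3=7604/1209, M4=-4376/403, M5=0
seg 0: a=3, c=M0/2=0, d=(M1−M0)/(6·3)=2161/10881, b=Δ0−h0·(2M0+M1)/6=-4579/1209
seg 1: a=-3, c=M1/2=2161/1209, d=(M2−M1)/(6·3)=-1721/3627, b=Δ1−h1·(2M1+M2)/6=1904/1209
seg 2: a=5, c=M2/2=-3002/1209, d=(M3−M2)/(6·3)=252/403, b=Δ2−h2·(2M2+M3)/6=-619/1209
seg 3: a=-2, c=M3/2=3802/1209, d=(M4−M3)/(6·3)=-10366/10881, b=Δ3−h3·(2M3+M4)/6=137/93
seg 4: a=5, c=M4/2=-2188/403, d=(M5−M4)/(6·1)=2188/1209, b=Δ4−h4·(2M4+M5)/6=-6505/1209
t_q=9/2 → seg 1, τ=3/2; S=-3+1904/1209·τ+2161/1209·τ²+-1721/3627·τ³=5747/3224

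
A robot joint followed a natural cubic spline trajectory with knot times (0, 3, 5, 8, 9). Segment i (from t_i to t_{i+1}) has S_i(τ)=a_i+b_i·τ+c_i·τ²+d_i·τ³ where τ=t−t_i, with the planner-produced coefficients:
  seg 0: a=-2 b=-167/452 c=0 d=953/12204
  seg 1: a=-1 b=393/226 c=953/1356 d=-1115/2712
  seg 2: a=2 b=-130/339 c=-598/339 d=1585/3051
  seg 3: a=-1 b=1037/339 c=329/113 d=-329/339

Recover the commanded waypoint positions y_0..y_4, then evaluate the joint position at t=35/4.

y_0 = S_0(0) = a_0 = -2
y_1 = S_1(0) = a_1 = -1
y_2 = S_2(0) = a_2 = 2
y_3 = S_3(0) = a_3 = -1
y_4 = S_3(1) = 4
t_q=35/4 is in segment 3 (τ=3/4); S_3(τ)=18243/7232

y_0=-2 y_1=-1 y_2=2 y_3=-1 y_4=4
S(35/4) = 18243/7232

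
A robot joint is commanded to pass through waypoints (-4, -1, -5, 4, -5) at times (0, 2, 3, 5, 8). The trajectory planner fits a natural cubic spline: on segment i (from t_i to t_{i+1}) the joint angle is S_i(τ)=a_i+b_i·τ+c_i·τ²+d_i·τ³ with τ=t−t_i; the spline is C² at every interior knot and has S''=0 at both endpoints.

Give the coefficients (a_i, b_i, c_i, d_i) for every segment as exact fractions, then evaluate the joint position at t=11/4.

  seg 0: a=-4 b=1305/326 c=0 d=-102/163
  seg 1: a=-1 b=-1143/326 c=-612/163 d=1063/326
  seg 2: a=-5 b=-201/163 c=1965/326 d=-2061/1304
  seg 3: a=4 b=1275/326 c=-2253/652 d=751/1956
S(11/4) = -91091/20864

Δ: Δ0=3/2, Δ1=-4, Δ2=9/2, Δ3=-3
row 1: diag=6, rhs=-33; c'=1/6, d'=-11/2
row 2: denom=6−1·1/6=35/6; d'=(51−1·-11/2)/(35/6)=339/35
row 3: denom=10−2·12/35=326/35; d'=(-45−2·339/35)/(326/35)=-2253/326
back: M3=-2253/326
back: M2=339/35−12/35·-2253/326=1965/163
back: M1=-11/2−1/6·1965/163=-1224/163
M: M0=0, M1=-1224/163, M2=1965/163, M3=-2253/326, M4=0
seg 0: a=-4, c=M0/2=0, d=(M1−M0)/(6·2)=-102/163, b=Δ0−h0·(2M0+M1)/6=1305/326
seg 1: a=-1, c=M1/2=-612/163, d=(M2−M1)/(6·1)=1063/326, b=Δ1−h1·(2M1+M2)/6=-1143/326
seg 2: a=-5, c=M2/2=1965/326, d=(M3−M2)/(6·2)=-2061/1304, b=Δ2−h2·(2M2+M3)/6=-201/163
seg 3: a=4, c=M3/2=-2253/652, d=(M4−M3)/(6·3)=751/1956, b=Δ3−h3·(2M3+M4)/6=1275/326
t_q=11/4 → seg 1, τ=3/4; S=-1+-1143/326·τ+-612/163·τ²+1063/326·τ³=-91091/20864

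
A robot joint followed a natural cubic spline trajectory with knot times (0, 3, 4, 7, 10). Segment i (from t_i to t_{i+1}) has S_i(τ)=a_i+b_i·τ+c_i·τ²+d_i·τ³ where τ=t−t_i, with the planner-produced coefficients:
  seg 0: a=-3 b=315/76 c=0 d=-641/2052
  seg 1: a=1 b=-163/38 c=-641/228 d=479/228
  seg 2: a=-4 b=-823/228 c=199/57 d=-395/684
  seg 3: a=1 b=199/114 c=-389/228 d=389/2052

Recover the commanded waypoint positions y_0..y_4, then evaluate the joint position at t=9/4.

y_0 = S_0(0) = a_0 = -3
y_1 = S_1(0) = a_1 = 1
y_2 = S_2(0) = a_2 = -4
y_3 = S_3(0) = a_3 = 1
y_4 = S_3(3) = -4
t_q=9/4 is in segment 0 (τ=9/4); S_0(τ)=13461/4864

y_0=-3 y_1=1 y_2=-4 y_3=1 y_4=-4
S(9/4) = 13461/4864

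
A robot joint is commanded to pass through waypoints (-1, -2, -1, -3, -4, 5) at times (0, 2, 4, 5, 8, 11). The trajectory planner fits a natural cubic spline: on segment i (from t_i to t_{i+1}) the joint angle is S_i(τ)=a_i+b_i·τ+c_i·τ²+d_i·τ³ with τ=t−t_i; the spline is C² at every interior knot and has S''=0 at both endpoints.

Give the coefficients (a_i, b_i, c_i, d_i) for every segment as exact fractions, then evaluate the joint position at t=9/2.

Δ: Δ0=-1/2, Δ1=1/2, Δ2=-2, Δ3=-1/3, Δ4=3
row 1: diag=8, rhs=6; c'=1/4, d'=3/4
row 2: denom=6−2·1/4=11/2; d'=(-15−2·3/4)/(11/2)=-3
row 3: denom=8−1·2/11=86/11; d'=(10−1·-3)/(86/11)=143/86
row 4: denom=12−3·33/86=933/86; d'=(20−3·143/86)/(933/86)=1291/933
back: M4=1291/933
back: M3=143/86−33/86·1291/933=352/311
back: M2=-3−2/11·352/311=-997/311
back: M1=3/4−1/4·-997/311=965/622
M: M0=0, M1=965/622, M2=-997/311, M3=352/311, M4=1291/933, M5=0
seg 0: a=-1, c=M0/2=0, d=(M1−M0)/(6·2)=965/7464, b=Δ0−h0·(2M0+M1)/6=-949/933
seg 1: a=-2, c=M1/2=965/1244, d=(M2−M1)/(6·2)=-2959/7464, b=Δ1−h1·(2M1+M2)/6=997/1866
seg 2: a=-1, c=M2/2=-997/622, d=(M3−M2)/(6·1)=1349/1866, b=Δ2−h2·(2M2+M3)/6=-1045/933
seg 3: a=-3, c=M3/2=176/311, d=(M4−M3)/(6·3)=235/16794, b=Δ3−h3·(2M3+M4)/6=-4025/1866
seg 4: a=-4, c=M4/2=1291/1866, d=(M5−M4)/(6·3)=-1291/16794, b=Δ4−h4·(2M4+M5)/6=1508/933
t_q=9/2 → seg 2, τ=1/2; S=-1+-1045/933·τ+-997/622·τ²+1349/1866·τ³=-9307/4976

  seg 0: a=-1 b=-949/933 c=0 d=965/7464
  seg 1: a=-2 b=997/1866 c=965/1244 d=-2959/7464
  seg 2: a=-1 b=-1045/933 c=-997/622 d=1349/1866
  seg 3: a=-3 b=-4025/1866 c=176/311 d=235/16794
  seg 4: a=-4 b=1508/933 c=1291/1866 d=-1291/16794
S(9/2) = -9307/4976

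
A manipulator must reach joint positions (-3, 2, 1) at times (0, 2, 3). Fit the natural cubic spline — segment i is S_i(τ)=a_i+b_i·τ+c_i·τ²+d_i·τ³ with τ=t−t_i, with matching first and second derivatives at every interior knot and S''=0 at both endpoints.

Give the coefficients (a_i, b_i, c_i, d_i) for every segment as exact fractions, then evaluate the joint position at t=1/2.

  seg 0: a=-3 b=11/3 c=0 d=-7/24
  seg 1: a=2 b=1/6 c=-7/4 d=7/12
S(1/2) = -77/64

Δ: Δ0=5/2, Δ1=-1
row 1: diag=6, rhs=-21; c'=1/6, d'=-7/2
back: M1=-7/2
M: M0=0, M1=-7/2, M2=0
seg 0: a=-3, c=M0/2=0, d=(M1−M0)/(6·2)=-7/24, b=Δ0−h0·(2M0+M1)/6=11/3
seg 1: a=2, c=M1/2=-7/4, d=(M2−M1)/(6·1)=7/12, b=Δ1−h1·(2M1+M2)/6=1/6
t_q=1/2 → seg 0, τ=1/2; S=-3+11/3·τ+0·τ²+-7/24·τ³=-77/64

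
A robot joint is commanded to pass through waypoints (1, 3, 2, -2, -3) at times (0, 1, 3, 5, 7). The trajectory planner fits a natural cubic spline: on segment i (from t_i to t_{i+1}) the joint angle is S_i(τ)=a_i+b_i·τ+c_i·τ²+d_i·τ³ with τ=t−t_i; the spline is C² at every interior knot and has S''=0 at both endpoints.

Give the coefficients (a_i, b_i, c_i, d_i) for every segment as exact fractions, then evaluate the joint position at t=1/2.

  seg 0: a=1 b=97/41 c=0 d=-15/41
  seg 1: a=3 b=52/41 c=-45/41 d=35/328
  seg 2: a=2 b=-151/82 c=-75/164 d=31/164
  seg 3: a=-2 b=-115/82 c=111/164 d=-37/328
S(1/2) = 701/328

Δ: Δ0=2, Δ1=-1/2, Δ2=-2, Δ3=-1/2
row 1: diag=6, rhs=-15; c'=1/3, d'=-5/2
row 2: denom=8−2·1/3=22/3; d'=(-9−2·-5/2)/(22/3)=-6/11
row 3: denom=8−2·3/11=82/11; d'=(9−2·-6/11)/(82/11)=111/82
back: M3=111/82
back: M2=-6/11−3/11·111/82=-75/82
back: M1=-5/2−1/3·-75/82=-90/41
M: M0=0, M1=-90/41, M2=-75/82, M3=111/82, M4=0
seg 0: a=1, c=M0/2=0, d=(M1−M0)/(6·1)=-15/41, b=Δ0−h0·(2M0+M1)/6=97/41
seg 1: a=3, c=M1/2=-45/41, d=(M2−M1)/(6·2)=35/328, b=Δ1−h1·(2M1+M2)/6=52/41
seg 2: a=2, c=M2/2=-75/164, d=(M3−M2)/(6·2)=31/164, b=Δ2−h2·(2M2+M3)/6=-151/82
seg 3: a=-2, c=M3/2=111/164, d=(M4−M3)/(6·2)=-37/328, b=Δ3−h3·(2M3+M4)/6=-115/82
t_q=1/2 → seg 0, τ=1/2; S=1+97/41·τ+0·τ²+-15/41·τ³=701/328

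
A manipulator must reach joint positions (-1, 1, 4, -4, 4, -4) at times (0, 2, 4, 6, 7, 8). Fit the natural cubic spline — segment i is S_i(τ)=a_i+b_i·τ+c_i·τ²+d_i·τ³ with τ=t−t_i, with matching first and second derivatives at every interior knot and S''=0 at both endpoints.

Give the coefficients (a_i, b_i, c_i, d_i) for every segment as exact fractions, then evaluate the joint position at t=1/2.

Δ: Δ0=1, Δ1=3/2, Δ2=-4, Δ3=8, Δ4=-8
row 1: diag=8, rhs=3; c'=1/4, d'=3/8
row 2: denom=8−2·1/4=15/2; d'=(-33−2·3/8)/(15/2)=-9/2
row 3: denom=6−2·4/15=82/15; d'=(72−2·-9/2)/(82/15)=1215/82
row 4: denom=4−1·15/82=313/82; d'=(-96−1·1215/82)/(313/82)=-9087/313
back: M4=-9087/313
back: M3=1215/82−15/82·-9087/313=6300/313
back: M2=-9/2−4/15·6300/313=-6177/626
back: M1=3/8−1/4·-6177/626=1779/626
M: M0=0, M1=1779/626, M2=-6177/626, M3=6300/313, M4=-9087/313, M5=0
seg 0: a=-1, c=M0/2=0, d=(M1−M0)/(6·2)=593/2504, b=Δ0−h0·(2M0+M1)/6=33/626
seg 1: a=1, c=M1/2=1779/1252, d=(M2−M1)/(6·2)=-663/626, b=Δ1−h1·(2M1+M2)/6=906/313
seg 2: a=4, c=M2/2=-6177/1252, d=(M3−M2)/(6·2)=6259/2504, b=Δ2−h2·(2M2+M3)/6=-1293/313
seg 3: a=-4, c=M3/2=3150/313, d=(M4−M3)/(6·1)=-5129/626, b=Δ3−h3·(2M3+M4)/6=3837/626
seg 4: a=4, c=M4/2=-9087/626, d=(M5−M4)/(6·1)=3029/626, b=Δ4−h4·(2M4+M5)/6=525/313
t_q=1/2 → seg 0, τ=1/2; S=-1+33/626·τ+0·τ²+593/2504·τ³=-18911/20032

  seg 0: a=-1 b=33/626 c=0 d=593/2504
  seg 1: a=1 b=906/313 c=1779/1252 d=-663/626
  seg 2: a=4 b=-1293/313 c=-6177/1252 d=6259/2504
  seg 3: a=-4 b=3837/626 c=3150/313 d=-5129/626
  seg 4: a=4 b=525/313 c=-9087/626 d=3029/626
S(1/2) = -18911/20032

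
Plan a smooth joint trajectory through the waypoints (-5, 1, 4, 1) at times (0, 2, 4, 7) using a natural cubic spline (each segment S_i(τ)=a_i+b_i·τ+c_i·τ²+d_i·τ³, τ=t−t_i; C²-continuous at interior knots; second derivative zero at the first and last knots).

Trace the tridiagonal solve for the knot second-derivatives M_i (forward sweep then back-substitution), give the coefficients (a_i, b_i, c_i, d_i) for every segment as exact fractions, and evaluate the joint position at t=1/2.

Δ: Δ0=3, Δ1=3/2, Δ2=-1
row 1: diag=8, rhs=-9; c'=1/4, d'=-9/8
row 2: denom=10−2·1/4=19/2; d'=(-15−2·-9/8)/(19/2)=-51/38
back: M2=-51/38
back: M1=-9/8−1/4·-51/38=-15/19
M: M0=0, M1=-15/19, M2=-51/38, M3=0
seg 0: a=-5, c=M0/2=0, d=(M1−M0)/(6·2)=-5/76, b=Δ0−h0·(2M0+M1)/6=62/19
seg 1: a=1, c=M1/2=-15/38, d=(M2−M1)/(6·2)=-7/152, b=Δ1−h1·(2M1+M2)/6=47/19
seg 2: a=4, c=M2/2=-51/76, d=(M3−M2)/(6·3)=17/228, b=Δ2−h2·(2M2+M3)/6=13/38
t_q=1/2 → seg 0, τ=1/2; S=-5+62/19·τ+0·τ²+-5/76·τ³=-2053/608

  seg 0: a=-5 b=62/19 c=0 d=-5/76
  seg 1: a=1 b=47/19 c=-15/38 d=-7/152
  seg 2: a=4 b=13/38 c=-51/76 d=17/228
S(1/2) = -2053/608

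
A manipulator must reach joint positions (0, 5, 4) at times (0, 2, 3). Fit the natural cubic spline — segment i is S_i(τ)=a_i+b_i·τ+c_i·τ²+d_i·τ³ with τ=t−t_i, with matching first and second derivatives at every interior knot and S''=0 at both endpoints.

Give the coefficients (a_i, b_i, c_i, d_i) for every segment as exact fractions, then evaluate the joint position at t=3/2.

  seg 0: a=0 b=11/3 c=0 d=-7/24
  seg 1: a=5 b=1/6 c=-7/4 d=7/12
S(3/2) = 289/64

Δ: Δ0=5/2, Δ1=-1
row 1: diag=6, rhs=-21; c'=1/6, d'=-7/2
back: M1=-7/2
M: M0=0, M1=-7/2, M2=0
seg 0: a=0, c=M0/2=0, d=(M1−M0)/(6·2)=-7/24, b=Δ0−h0·(2M0+M1)/6=11/3
seg 1: a=5, c=M1/2=-7/4, d=(M2−M1)/(6·1)=7/12, b=Δ1−h1·(2M1+M2)/6=1/6
t_q=3/2 → seg 0, τ=3/2; S=0+11/3·τ+0·τ²+-7/24·τ³=289/64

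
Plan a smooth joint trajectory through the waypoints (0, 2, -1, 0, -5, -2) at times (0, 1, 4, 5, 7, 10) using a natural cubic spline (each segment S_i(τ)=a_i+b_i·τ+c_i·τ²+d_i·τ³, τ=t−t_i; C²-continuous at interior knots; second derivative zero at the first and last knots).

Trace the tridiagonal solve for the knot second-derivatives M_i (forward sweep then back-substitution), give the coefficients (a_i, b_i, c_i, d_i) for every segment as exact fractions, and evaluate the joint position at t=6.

  seg 0: a=0 b=324/125 c=0 d=-74/125
  seg 1: a=2 b=102/125 c=-222/125 d=439/1125
  seg 2: a=-1 b=87/125 c=217/125 d=-179/125
  seg 3: a=0 b=-16/125 c=-64/25 d=687/1000
  seg 4: a=-5 b=-531/250 c=781/500 d=-781/4500
S(6) = -2001/1000

Δ: Δ0=2, Δ1=-1, Δ2=1, Δ3=-5/2, Δ4=1
row 1: diag=8, rhs=-18; c'=3/8, d'=-9/4
row 2: denom=8−3·3/8=55/8; d'=(12−3·-9/4)/(55/8)=30/11
row 3: denom=6−1·8/55=322/55; d'=(-21−1·30/11)/(322/55)=-1305/322
row 4: denom=10−2·55/161=1500/161; d'=(21−2·-1305/322)/(1500/161)=781/250
back: M4=781/250
back: M3=-1305/322−55/161·781/250=-128/25
back: M2=30/11−8/55·-128/25=434/125
back: M1=-9/4−3/8·434/125=-444/125
M: M0=0, M1=-444/125, M2=434/125, M3=-128/25, M4=781/250, M5=0
seg 0: a=0, c=M0/2=0, d=(M1−M0)/(6·1)=-74/125, b=Δ0−h0·(2M0+M1)/6=324/125
seg 1: a=2, c=M1/2=-222/125, d=(M2−M1)/(6·3)=439/1125, b=Δ1−h1·(2M1+M2)/6=102/125
seg 2: a=-1, c=M2/2=217/125, d=(M3−M2)/(6·1)=-179/125, b=Δ2−h2·(2M2+M3)/6=87/125
seg 3: a=0, c=M3/2=-64/25, d=(M4−M3)/(6·2)=687/1000, b=Δ3−h3·(2M3+M4)/6=-16/125
seg 4: a=-5, c=M4/2=781/500, d=(M5−M4)/(6·3)=-781/4500, b=Δ4−h4·(2M4+M5)/6=-531/250
t_q=6 → seg 3, τ=1; S=0+-16/125·τ+-64/25·τ²+687/1000·τ³=-2001/1000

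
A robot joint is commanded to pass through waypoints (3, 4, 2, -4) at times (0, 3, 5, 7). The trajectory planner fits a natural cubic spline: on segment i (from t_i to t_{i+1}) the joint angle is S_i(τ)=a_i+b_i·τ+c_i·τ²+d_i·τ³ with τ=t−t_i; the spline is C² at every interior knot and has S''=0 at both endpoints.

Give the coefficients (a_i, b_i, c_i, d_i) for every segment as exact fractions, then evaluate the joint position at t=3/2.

Δ: Δ0=1/3, Δ1=-1, Δ2=-3
row 1: diag=10, rhs=-8; c'=1/5, d'=-4/5
row 2: denom=8−2·1/5=38/5; d'=(-12−2·-4/5)/(38/5)=-26/19
back: M2=-26/19
back: M1=-4/5−1/5·-26/19=-10/19
M: M0=0, M1=-10/19, M2=-26/19, M3=0
seg 0: a=3, c=M0/2=0, d=(M1−M0)/(6·3)=-5/171, b=Δ0−h0·(2M0+M1)/6=34/57
seg 1: a=4, c=M1/2=-5/19, d=(M2−M1)/(6·2)=-4/57, b=Δ1−h1·(2M1+M2)/6=-11/57
seg 2: a=2, c=M2/2=-13/19, d=(M3−M2)/(6·2)=13/114, b=Δ2−h2·(2M2+M3)/6=-119/57
t_q=3/2 → seg 0, τ=3/2; S=3+34/57·τ+0·τ²+-5/171·τ³=577/152

  seg 0: a=3 b=34/57 c=0 d=-5/171
  seg 1: a=4 b=-11/57 c=-5/19 d=-4/57
  seg 2: a=2 b=-119/57 c=-13/19 d=13/114
S(3/2) = 577/152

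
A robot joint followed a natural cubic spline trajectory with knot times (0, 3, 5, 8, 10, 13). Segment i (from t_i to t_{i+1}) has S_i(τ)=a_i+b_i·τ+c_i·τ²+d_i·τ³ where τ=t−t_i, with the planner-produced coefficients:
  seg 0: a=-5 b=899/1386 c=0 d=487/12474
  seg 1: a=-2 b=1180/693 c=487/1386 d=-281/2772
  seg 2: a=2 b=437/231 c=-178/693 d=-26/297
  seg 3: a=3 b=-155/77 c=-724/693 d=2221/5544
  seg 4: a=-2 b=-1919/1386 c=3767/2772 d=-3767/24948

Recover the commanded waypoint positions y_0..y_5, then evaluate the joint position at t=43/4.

y_0=-5 y_1=-2 y_2=2 y_3=3 y_4=-2 y_5=2
S(43/4) = -6583/2816

y_0 = S_0(0) = a_0 = -5
y_1 = S_1(0) = a_1 = -2
y_2 = S_2(0) = a_2 = 2
y_3 = S_3(0) = a_3 = 3
y_4 = S_4(0) = a_4 = -2
y_5 = S_4(3) = 2
t_q=43/4 is in segment 4 (τ=3/4); S_4(τ)=-6583/2816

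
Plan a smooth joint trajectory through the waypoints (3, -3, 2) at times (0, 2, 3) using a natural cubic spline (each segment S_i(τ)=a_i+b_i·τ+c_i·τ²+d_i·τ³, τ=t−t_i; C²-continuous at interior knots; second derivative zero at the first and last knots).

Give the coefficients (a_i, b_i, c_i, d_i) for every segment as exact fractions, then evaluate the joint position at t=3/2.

Δ: Δ0=-3, Δ1=5
row 1: diag=6, rhs=48; c'=1/6, d'=8
back: M1=8
M: M0=0, M1=8, M2=0
seg 0: a=3, c=M0/2=0, d=(M1−M0)/(6·2)=2/3, b=Δ0−h0·(2M0+M1)/6=-17/3
seg 1: a=-3, c=M1/2=4, d=(M2−M1)/(6·1)=-4/3, b=Δ1−h1·(2M1+M2)/6=7/3
t_q=3/2 → seg 0, τ=3/2; S=3+-17/3·τ+0·τ²+2/3·τ³=-13/4

  seg 0: a=3 b=-17/3 c=0 d=2/3
  seg 1: a=-3 b=7/3 c=4 d=-4/3
S(3/2) = -13/4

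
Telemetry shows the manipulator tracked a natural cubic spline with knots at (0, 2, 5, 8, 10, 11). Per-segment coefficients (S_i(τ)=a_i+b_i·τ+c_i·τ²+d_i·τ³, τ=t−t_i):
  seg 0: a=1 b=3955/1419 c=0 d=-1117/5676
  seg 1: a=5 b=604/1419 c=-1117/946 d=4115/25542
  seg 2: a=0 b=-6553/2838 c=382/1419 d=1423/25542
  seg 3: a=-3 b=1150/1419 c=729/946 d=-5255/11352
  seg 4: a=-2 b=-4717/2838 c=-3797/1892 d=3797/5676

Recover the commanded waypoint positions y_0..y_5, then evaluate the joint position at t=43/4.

y_0=1 y_1=5 y_2=0 y_3=-3 y_4=-2 y_5=-5
S(43/4) = -495639/121088

y_0 = S_0(0) = a_0 = 1
y_1 = S_1(0) = a_1 = 5
y_2 = S_2(0) = a_2 = 0
y_3 = S_3(0) = a_3 = -3
y_4 = S_4(0) = a_4 = -2
y_5 = S_4(1) = -5
t_q=43/4 is in segment 4 (τ=3/4); S_4(τ)=-495639/121088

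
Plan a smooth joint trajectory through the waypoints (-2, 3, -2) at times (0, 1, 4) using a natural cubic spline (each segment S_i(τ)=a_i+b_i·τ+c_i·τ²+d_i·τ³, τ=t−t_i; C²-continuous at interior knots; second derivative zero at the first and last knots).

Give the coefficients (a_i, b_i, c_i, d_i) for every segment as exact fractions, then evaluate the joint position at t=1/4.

Δ: Δ0=5, Δ1=-5/3
row 1: diag=8, rhs=-40; c'=3/8, d'=-5
back: M1=-5
M: M0=0, M1=-5, M2=0
seg 0: a=-2, c=M0/2=0, d=(M1−M0)/(6·1)=-5/6, b=Δ0−h0·(2M0+M1)/6=35/6
seg 1: a=3, c=M1/2=-5/2, d=(M2−M1)/(6·3)=5/18, b=Δ1−h1·(2M1+M2)/6=10/3
t_q=1/4 → seg 0, τ=1/4; S=-2+35/6·τ+0·τ²+-5/6·τ³=-71/128

  seg 0: a=-2 b=35/6 c=0 d=-5/6
  seg 1: a=3 b=10/3 c=-5/2 d=5/18
S(1/4) = -71/128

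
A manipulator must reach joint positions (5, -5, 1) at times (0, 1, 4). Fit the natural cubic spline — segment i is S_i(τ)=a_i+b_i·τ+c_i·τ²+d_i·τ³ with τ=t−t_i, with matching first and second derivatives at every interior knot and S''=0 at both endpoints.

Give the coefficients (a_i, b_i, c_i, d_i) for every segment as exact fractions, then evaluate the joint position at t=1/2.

Δ: Δ0=-10, Δ1=2
row 1: diag=8, rhs=72; c'=3/8, d'=9
back: M1=9
M: M0=0, M1=9, M2=0
seg 0: a=5, c=M0/2=0, d=(M1−M0)/(6·1)=3/2, b=Δ0−h0·(2M0+M1)/6=-23/2
seg 1: a=-5, c=M1/2=9/2, d=(M2−M1)/(6·3)=-1/2, b=Δ1−h1·(2M1+M2)/6=-7
t_q=1/2 → seg 0, τ=1/2; S=5+-23/2·τ+0·τ²+3/2·τ³=-9/16

  seg 0: a=5 b=-23/2 c=0 d=3/2
  seg 1: a=-5 b=-7 c=9/2 d=-1/2
S(1/2) = -9/16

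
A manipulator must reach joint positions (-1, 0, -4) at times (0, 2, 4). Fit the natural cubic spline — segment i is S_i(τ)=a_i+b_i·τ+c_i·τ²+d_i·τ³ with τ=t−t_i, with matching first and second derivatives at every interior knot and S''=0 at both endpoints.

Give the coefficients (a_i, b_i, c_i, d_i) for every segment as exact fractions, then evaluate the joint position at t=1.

Δ: Δ0=1/2, Δ1=-2
row 1: diag=8, rhs=-15; c'=1/4, d'=-15/8
back: M1=-15/8
M: M0=0, M1=-15/8, M2=0
seg 0: a=-1, c=M0/2=0, d=(M1−M0)/(6·2)=-5/32, b=Δ0−h0·(2M0+M1)/6=9/8
seg 1: a=0, c=M1/2=-15/16, d=(M2−M1)/(6·2)=5/32, b=Δ1−h1·(2M1+M2)/6=-3/4
t_q=1 → seg 0, τ=1; S=-1+9/8·τ+0·τ²+-5/32·τ³=-1/32

  seg 0: a=-1 b=9/8 c=0 d=-5/32
  seg 1: a=0 b=-3/4 c=-15/16 d=5/32
S(1) = -1/32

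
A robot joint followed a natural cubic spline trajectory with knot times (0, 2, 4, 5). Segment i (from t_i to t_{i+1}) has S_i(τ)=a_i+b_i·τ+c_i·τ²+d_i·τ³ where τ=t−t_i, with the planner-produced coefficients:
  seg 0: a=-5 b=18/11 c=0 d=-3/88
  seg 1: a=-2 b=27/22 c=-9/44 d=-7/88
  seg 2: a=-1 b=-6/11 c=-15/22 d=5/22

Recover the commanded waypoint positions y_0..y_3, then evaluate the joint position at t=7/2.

y_0=-5 y_1=-2 y_2=-1 y_3=-2
S(7/2) = -625/704

y_0 = S_0(0) = a_0 = -5
y_1 = S_1(0) = a_1 = -2
y_2 = S_2(0) = a_2 = -1
y_3 = S_2(1) = -2
t_q=7/2 is in segment 1 (τ=3/2); S_1(τ)=-625/704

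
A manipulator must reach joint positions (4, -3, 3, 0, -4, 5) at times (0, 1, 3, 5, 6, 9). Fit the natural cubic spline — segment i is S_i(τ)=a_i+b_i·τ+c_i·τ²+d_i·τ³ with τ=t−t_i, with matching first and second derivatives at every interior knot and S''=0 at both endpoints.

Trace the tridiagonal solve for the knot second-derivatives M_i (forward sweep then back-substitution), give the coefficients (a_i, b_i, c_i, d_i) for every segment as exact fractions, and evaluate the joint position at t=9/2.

Δ: Δ0=-7, Δ1=3, Δ2=-3/2, Δ3=-4, Δ4=3
row 1: diag=6, rhs=60; c'=1/3, d'=10
row 2: denom=8−2·1/3=22/3; d'=(-27−2·10)/(22/3)=-141/22
row 3: denom=6−2·3/11=60/11; d'=(-15−2·-141/22)/(60/11)=-2/5
row 4: denom=8−1·11/60=469/60; d'=(42−1·-2/5)/(469/60)=2544/469
back: M4=2544/469
back: M3=-2/5−11/60·2544/469=-654/469
back: M2=-141/22−3/11·-654/469=-5655/938
back: M1=10−1/3·-5655/938=11265/938
M: M0=0, M1=11265/938, M2=-5655/938, M3=-654/469, M4=2544/469, M5=0
seg 0: a=4, c=M0/2=0, d=(M1−M0)/(6·1)=3755/1876, b=Δ0−h0·(2M0+M1)/6=-16887/1876
seg 1: a=-3, c=M1/2=11265/1876, d=(M2−M1)/(6·2)=-705/469, b=Δ1−h1·(2M1+M2)/6=-2811/938
seg 2: a=3, c=M2/2=-5655/1876, d=(M3−M2)/(6·2)=207/536, b=Δ2−h2·(2M2+M3)/6=2799/938
seg 3: a=0, c=M3/2=-327/469, d=(M4−M3)/(6·1)=533/469, b=Δ3−h3·(2M3+M4)/6=-2082/469
seg 4: a=-4, c=M4/2=1272/469, d=(M5−M4)/(6·3)=-424/1407, b=Δ4−h4·(2M4+M5)/6=-1137/469
t_q=9/2 → seg 2, τ=3/2; S=3+2799/938·τ+-5655/1876·τ²+207/536·τ³=59943/30016

  seg 0: a=4 b=-16887/1876 c=0 d=3755/1876
  seg 1: a=-3 b=-2811/938 c=11265/1876 d=-705/469
  seg 2: a=3 b=2799/938 c=-5655/1876 d=207/536
  seg 3: a=0 b=-2082/469 c=-327/469 d=533/469
  seg 4: a=-4 b=-1137/469 c=1272/469 d=-424/1407
S(9/2) = 59943/30016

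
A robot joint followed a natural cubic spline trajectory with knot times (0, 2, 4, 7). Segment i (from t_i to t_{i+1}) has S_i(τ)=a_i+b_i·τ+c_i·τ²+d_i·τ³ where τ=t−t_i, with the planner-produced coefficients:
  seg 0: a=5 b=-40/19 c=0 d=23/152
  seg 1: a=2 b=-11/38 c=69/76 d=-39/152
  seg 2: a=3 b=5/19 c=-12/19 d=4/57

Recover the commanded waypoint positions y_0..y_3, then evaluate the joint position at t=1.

y_0=5 y_1=2 y_2=3 y_3=0
S(1) = 463/152

y_0 = S_0(0) = a_0 = 5
y_1 = S_1(0) = a_1 = 2
y_2 = S_2(0) = a_2 = 3
y_3 = S_2(3) = 0
t_q=1 is in segment 0 (τ=1); S_0(τ)=463/152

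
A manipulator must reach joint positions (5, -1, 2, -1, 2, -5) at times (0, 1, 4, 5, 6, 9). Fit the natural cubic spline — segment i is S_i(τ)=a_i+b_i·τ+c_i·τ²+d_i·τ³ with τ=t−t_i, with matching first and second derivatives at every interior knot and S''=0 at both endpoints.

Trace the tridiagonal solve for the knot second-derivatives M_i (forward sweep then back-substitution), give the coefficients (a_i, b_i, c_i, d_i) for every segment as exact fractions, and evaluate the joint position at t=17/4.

  seg 0: a=5 b=-12058/1641 c=0 d=2212/1641
  seg 1: a=-1 b=-5422/1641 c=2212/547 d=-12845/14769
  seg 2: a=2 b=-4141/1641 c=-6209/1641 d=1809/547
  seg 3: a=-1 b=-278/1641 c=10072/1641 d=-4871/1641
  seg 4: a=2 b=1751/547 c=-4541/1641 d=4541/14769
S(17/4) = 41461/35008

Δ: Δ0=-6, Δ1=1, Δ2=-3, Δ3=3, Δ4=-7/3
row 1: diag=8, rhs=42; c'=3/8, d'=21/4
row 2: denom=8−3·3/8=55/8; d'=(-24−3·21/4)/(55/8)=-318/55
row 3: denom=4−1·8/55=212/55; d'=(36−1·-318/55)/(212/55)=1149/106
row 4: denom=8−1·55/212=1641/212; d'=(-32−1·1149/106)/(1641/212)=-9082/1641
back: M4=-9082/1641
back: M3=1149/106−55/212·-9082/1641=20144/1641
back: M2=-318/55−8/55·20144/1641=-12418/1641
back: M1=21/4−3/8·-12418/1641=4424/547
M: M0=0, M1=4424/547, M2=-12418/1641, M3=20144/1641, M4=-9082/1641, M5=0
seg 0: a=5, c=M0/2=0, d=(M1−M0)/(6·1)=2212/1641, b=Δ0−h0·(2M0+M1)/6=-12058/1641
seg 1: a=-1, c=M1/2=2212/547, d=(M2−M1)/(6·3)=-12845/14769, b=Δ1−h1·(2M1+M2)/6=-5422/1641
seg 2: a=2, c=M2/2=-6209/1641, d=(M3−M2)/(6·1)=1809/547, b=Δ2−h2·(2M2+M3)/6=-4141/1641
seg 3: a=-1, c=M3/2=10072/1641, d=(M4−M3)/(6·1)=-4871/1641, b=Δ3−h3·(2M3+M4)/6=-278/1641
seg 4: a=2, c=M4/2=-4541/1641, d=(M5−M4)/(6·3)=4541/14769, b=Δ4−h4·(2M4+M5)/6=1751/547
t_q=17/4 → seg 2, τ=1/4; S=2+-4141/1641·τ+-6209/1641·τ²+1809/547·τ³=41461/35008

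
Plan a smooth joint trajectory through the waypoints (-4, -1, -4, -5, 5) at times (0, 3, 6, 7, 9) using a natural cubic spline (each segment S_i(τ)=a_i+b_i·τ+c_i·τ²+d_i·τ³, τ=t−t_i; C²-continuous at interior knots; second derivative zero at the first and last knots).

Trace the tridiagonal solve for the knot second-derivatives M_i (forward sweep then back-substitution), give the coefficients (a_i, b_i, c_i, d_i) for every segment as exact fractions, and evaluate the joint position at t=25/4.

  seg 0: a=-4 b=123/85 c=0 d=-38/765
  seg 1: a=-1 b=9/85 c=-38/85 d=4/153
  seg 2: a=-4 b=-159/85 c=-18/85 d=92/85
  seg 3: a=-5 b=81/85 c=258/85 d=-43/85
S(25/4) = -6071/1360

Δ: Δ0=1, Δ1=-1, Δ2=-1, Δ3=5
row 1: diag=12, rhs=-12; c'=1/4, d'=-1
row 2: denom=8−3·1/4=29/4; d'=(0−3·-1)/(29/4)=12/29
row 3: denom=6−1·4/29=170/29; d'=(36−1·12/29)/(170/29)=516/85
back: M3=516/85
back: M2=12/29−4/29·516/85=-36/85
back: M1=-1−1/4·-36/85=-76/85
M: M0=0, M1=-76/85, M2=-36/85, M3=516/85, M4=0
seg 0: a=-4, c=M0/2=0, d=(M1−M0)/(6·3)=-38/765, b=Δ0−h0·(2M0+M1)/6=123/85
seg 1: a=-1, c=M1/2=-38/85, d=(M2−M1)/(6·3)=4/153, b=Δ1−h1·(2M1+M2)/6=9/85
seg 2: a=-4, c=M2/2=-18/85, d=(M3−M2)/(6·1)=92/85, b=Δ2−h2·(2M2+M3)/6=-159/85
seg 3: a=-5, c=M3/2=258/85, d=(M4−M3)/(6·2)=-43/85, b=Δ3−h3·(2M3+M4)/6=81/85
t_q=25/4 → seg 2, τ=1/4; S=-4+-159/85·τ+-18/85·τ²+92/85·τ³=-6071/1360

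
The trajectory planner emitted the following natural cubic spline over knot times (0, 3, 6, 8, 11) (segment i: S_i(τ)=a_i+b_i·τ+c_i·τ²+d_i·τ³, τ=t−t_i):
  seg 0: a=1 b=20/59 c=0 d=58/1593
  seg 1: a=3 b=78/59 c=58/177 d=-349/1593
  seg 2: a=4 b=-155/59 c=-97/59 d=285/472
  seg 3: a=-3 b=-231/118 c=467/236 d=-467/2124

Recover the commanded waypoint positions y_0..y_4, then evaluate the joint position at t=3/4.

y_0 = S_0(0) = a_0 = 1
y_1 = S_1(0) = a_1 = 3
y_2 = S_2(0) = a_2 = 4
y_3 = S_3(0) = a_3 = -3
y_4 = S_3(3) = 3
t_q=3/4 is in segment 0 (τ=3/4); S_0(τ)=2397/1888

y_0=1 y_1=3 y_2=4 y_3=-3 y_4=3
S(3/4) = 2397/1888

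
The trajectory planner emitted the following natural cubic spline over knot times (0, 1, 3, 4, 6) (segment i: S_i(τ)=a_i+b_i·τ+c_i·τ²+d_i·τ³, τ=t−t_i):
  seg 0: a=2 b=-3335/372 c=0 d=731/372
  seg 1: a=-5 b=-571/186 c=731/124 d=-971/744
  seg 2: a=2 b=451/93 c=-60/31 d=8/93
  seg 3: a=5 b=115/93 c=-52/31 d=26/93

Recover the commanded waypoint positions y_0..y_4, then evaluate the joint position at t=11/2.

y_0 = S_0(0) = a_0 = 2
y_1 = S_1(0) = a_1 = -5
y_2 = S_2(0) = a_2 = 2
y_3 = S_3(0) = a_3 = 5
y_4 = S_3(2) = 3
t_q=11/2 is in segment 3 (τ=3/2); S_3(τ)=499/124

y_0=2 y_1=-5 y_2=2 y_3=5 y_4=3
S(11/2) = 499/124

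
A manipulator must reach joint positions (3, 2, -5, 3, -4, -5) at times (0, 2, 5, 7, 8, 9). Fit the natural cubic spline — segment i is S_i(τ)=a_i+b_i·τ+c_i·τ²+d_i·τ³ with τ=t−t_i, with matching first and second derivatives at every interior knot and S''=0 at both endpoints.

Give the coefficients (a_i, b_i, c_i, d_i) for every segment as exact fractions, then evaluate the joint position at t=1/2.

Δ: Δ0=-1/2, Δ1=-7/3, Δ2=4, Δ3=-7, Δ4=-1
row 1: diag=10, rhs=-11; c'=3/10, d'=-11/10
row 2: denom=10−3·3/10=91/10; d'=(38−3·-11/10)/(91/10)=59/13
row 3: denom=6−2·20/91=506/91; d'=(-66−2·59/13)/(506/91)=-3416/253
row 4: denom=4−1·91/506=1933/506; d'=(36−1·-3416/253)/(1933/506)=25048/1933
back: M4=25048/1933
back: M3=-3416/253−91/506·25048/1933=-30604/1933
back: M2=59/13−20/91·-30604/1933=15499/1933
back: M1=-11/10−3/10·15499/1933=-6776/1933
M: M0=0, M1=-6776/1933, M2=15499/1933, M3=-30604/1933, M4=25048/1933, M5=0
seg 0: a=3, c=M0/2=0, d=(M1−M0)/(6·2)=-1694/5799, b=Δ0−h0·(2M0+M1)/6=7753/11598
seg 1: a=2, c=M1/2=-3388/1933, d=(M2−M1)/(6·3)=2475/3866, b=Δ1−h1·(2M1+M2)/6=-32903/11598
seg 2: a=-5, c=M2/2=15499/3866, d=(M3−M2)/(6·2)=-46103/23196, b=Δ2−h2·(2M2+M3)/6=22802/5799
seg 3: a=3, c=M3/2=-15302/1933, d=(M4−M3)/(6·1)=27826/5799, b=Δ3−h3·(2M3+M4)/6=-22513/5799
seg 4: a=-4, c=M4/2=12524/1933, d=(M5−M4)/(6·1)=-12524/5799, b=Δ4−h4·(2M4+M5)/6=-30847/5799
t_q=1/2 → seg 0, τ=1/2; S=3+7753/11598·τ+0·τ²+-1694/5799·τ³=12749/3866

  seg 0: a=3 b=7753/11598 c=0 d=-1694/5799
  seg 1: a=2 b=-32903/11598 c=-3388/1933 d=2475/3866
  seg 2: a=-5 b=22802/5799 c=15499/3866 d=-46103/23196
  seg 3: a=3 b=-22513/5799 c=-15302/1933 d=27826/5799
  seg 4: a=-4 b=-30847/5799 c=12524/1933 d=-12524/5799
S(1/2) = 12749/3866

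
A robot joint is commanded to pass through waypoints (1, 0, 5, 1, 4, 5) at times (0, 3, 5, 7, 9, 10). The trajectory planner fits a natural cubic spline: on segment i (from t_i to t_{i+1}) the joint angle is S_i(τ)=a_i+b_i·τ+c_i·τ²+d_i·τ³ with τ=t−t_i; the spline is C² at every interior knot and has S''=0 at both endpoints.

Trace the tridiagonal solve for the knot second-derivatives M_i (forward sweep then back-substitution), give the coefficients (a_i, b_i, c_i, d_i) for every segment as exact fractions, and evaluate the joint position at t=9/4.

  seg 0: a=1 b=-989/582 c=0 d=265/1746
  seg 1: a=0 b=698/291 c=265/194 d=-1531/2328
  seg 2: a=5 b=-17/582 c=-1001/388 d=232/291
  seg 3: a=1 b=-455/582 c=855/388 d=-1237/2328
  seg 4: a=4 b=482/291 c=-191/194 d=191/582
S(9/4) = -13591/12416

Δ: Δ0=-1/3, Δ1=5/2, Δ2=-2, Δ3=3/2, Δ4=1
row 1: diag=10, rhs=17; c'=1/5, d'=17/10
row 2: denom=8−2·1/5=38/5; d'=(-27−2·17/10)/(38/5)=-4
row 3: denom=8−2·5/19=142/19; d'=(21−2·-4)/(142/19)=551/142
row 4: denom=6−2·19/71=388/71; d'=(-3−2·551/142)/(388/71)=-191/97
back: M4=-191/97
back: M3=551/142−19/71·-191/97=855/194
back: M2=-4−5/19·855/194=-1001/194
back: M1=17/10−1/5·-1001/194=265/97
M: M0=0, M1=265/97, M2=-1001/194, M3=855/194, M4=-191/97, M5=0
seg 0: a=1, c=M0/2=0, d=(M1−M0)/(6·3)=265/1746, b=Δ0−h0·(2M0+M1)/6=-989/582
seg 1: a=0, c=M1/2=265/194, d=(M2−M1)/(6·2)=-1531/2328, b=Δ1−h1·(2M1+M2)/6=698/291
seg 2: a=5, c=M2/2=-1001/388, d=(M3−M2)/(6·2)=232/291, b=Δ2−h2·(2M2+M3)/6=-17/582
seg 3: a=1, c=M3/2=855/388, d=(M4−M3)/(6·2)=-1237/2328, b=Δ3−h3·(2M3+M4)/6=-455/582
seg 4: a=4, c=M4/2=-191/194, d=(M5−M4)/(6·1)=191/582, b=Δ4−h4·(2M4+M5)/6=482/291
t_q=9/4 → seg 0, τ=9/4; S=1+-989/582·τ+0·τ²+265/1746·τ³=-13591/12416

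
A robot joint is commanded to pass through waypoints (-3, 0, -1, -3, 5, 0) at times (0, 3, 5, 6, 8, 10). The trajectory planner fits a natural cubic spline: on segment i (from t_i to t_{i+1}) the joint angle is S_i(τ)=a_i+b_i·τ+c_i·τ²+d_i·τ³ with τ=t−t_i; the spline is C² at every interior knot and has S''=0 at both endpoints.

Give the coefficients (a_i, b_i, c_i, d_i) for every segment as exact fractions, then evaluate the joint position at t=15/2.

  seg 0: a=-3 b=1387/1192 c=0 d=-65/3576
  seg 1: a=0 b=401/596 c=-195/1192 d=-63/298
  seg 2: a=-1 b=-1501/596 c=-1707/1192 d=2325/1192
  seg 3: a=-3 b=559/1192 c=1317/298 d=-6327/4768
  seg 4: a=5 b=1325/596 c=-8445/2384 d=2815/4768
S(15/2) = 120867/38144

Δ: Δ0=1, Δ1=-1/2, Δ2=-2, Δ3=4, Δ4=-5/2
row 1: diag=10, rhs=-9; c'=1/5, d'=-9/10
row 2: denom=6−2·1/5=28/5; d'=(-9−2·-9/10)/(28/5)=-9/7
row 3: denom=6−1·5/28=163/28; d'=(36−1·-9/7)/(163/28)=1044/163
row 4: denom=8−2·56/163=1192/163; d'=(-39−2·1044/163)/(1192/163)=-8445/1192
back: M4=-8445/1192
back: M3=1044/163−56/163·-8445/1192=1317/149
back: M2=-9/7−5/28·1317/149=-1707/596
back: M1=-9/10−1/5·-1707/596=-195/596
M: M0=0, M1=-195/596, M2=-1707/596, M3=1317/149, M4=-8445/1192, M5=0
seg 0: a=-3, c=M0/2=0, d=(M1−M0)/(6·3)=-65/3576, b=Δ0−h0·(2M0+M1)/6=1387/1192
seg 1: a=0, c=M1/2=-195/1192, d=(M2−M1)/(6·2)=-63/298, b=Δ1−h1·(2M1+M2)/6=401/596
seg 2: a=-1, c=M2/2=-1707/1192, d=(M3−M2)/(6·1)=2325/1192, b=Δ2−h2·(2M2+M3)/6=-1501/596
seg 3: a=-3, c=M3/2=1317/298, d=(M4−M3)/(6·2)=-6327/4768, b=Δ3−h3·(2M3+M4)/6=559/1192
seg 4: a=5, c=M4/2=-8445/2384, d=(M5−M4)/(6·2)=2815/4768, b=Δ4−h4·(2M4+M5)/6=1325/596
t_q=15/2 → seg 3, τ=3/2; S=-3+559/1192·τ+1317/298·τ²+-6327/4768·τ³=120867/38144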